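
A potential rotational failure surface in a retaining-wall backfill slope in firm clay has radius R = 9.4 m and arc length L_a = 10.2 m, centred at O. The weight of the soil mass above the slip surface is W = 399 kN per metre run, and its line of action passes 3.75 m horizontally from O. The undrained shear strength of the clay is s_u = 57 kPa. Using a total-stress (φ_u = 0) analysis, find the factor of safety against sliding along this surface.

FS = 3.65

Taking moments about the centre O, the resisting moment is provided by the undrained shear strength acting along the arc:
M_R = s_u·L_a·R = 57·10.20·9.4 = 5465.2 kN·m/m
M_D = W·d = 399·3.75 = 1496.2 kN·m/m
FS = M_R / M_D = 5465.2 / 1496.2 = 3.653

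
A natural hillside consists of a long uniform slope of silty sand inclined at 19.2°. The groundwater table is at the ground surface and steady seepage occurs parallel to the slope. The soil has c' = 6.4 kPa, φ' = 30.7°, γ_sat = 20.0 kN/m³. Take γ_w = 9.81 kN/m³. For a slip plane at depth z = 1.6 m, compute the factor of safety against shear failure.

With seepage parallel to the slope and the water table at the surface, the effective normal stress on the slip plane uses the buoyant unit weight γ' = γ_sat − γ_w while the driving shear stress uses γ_sat:
FS = [c' + γ' z cos²β tanφ'] / [γ_sat z sinβ cosβ]
γ' = 20.0 − 9.81 = 10.19 kN/m³
Numerator = 6.4 + 10.19·1.6·cos²19.2°·tan30.7° = 6.4 + 10.19·1.6·0.8918·0.5938 = 15.034 kPa
Denominator = 20.0·1.6·sin19.2°·cos19.2° = 20.0·1.6·0.3289·0.9444 = 9.938 kPa
FS = 15.034 / 9.938 = 1.513

FS = 1.51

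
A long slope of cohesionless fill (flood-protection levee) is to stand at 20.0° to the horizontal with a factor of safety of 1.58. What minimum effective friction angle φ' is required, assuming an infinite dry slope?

φ' = 29.9°

FS = tanφ'/tanβ ⇒ tanφ' = FS · tanβ = 1.58 · tan20.0° = 0.5751
φ' = arctan(0.5751) = 29.90°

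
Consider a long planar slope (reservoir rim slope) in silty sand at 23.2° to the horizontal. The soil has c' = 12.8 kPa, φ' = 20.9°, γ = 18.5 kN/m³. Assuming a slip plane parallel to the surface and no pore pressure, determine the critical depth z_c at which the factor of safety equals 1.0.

z_c = 17.52 m

Setting FS = 1.00 in FS = [c' + γz cos²β tanφ'] / [γz sinβ cosβ] and solving for z:
z = c' / [γ cosβ (FS·sinβ − cosβ·tanφ')]
  = 12.8 / [18.5·cos23.2°·(1.00·sin23.2° − cos23.2°·tan20.9°)]
  = 12.8 / [18.5·0.9191·(1.00·0.3939 − 0.9191·0.3819)]
  = 12.8 / 0.7305 = 17.523 m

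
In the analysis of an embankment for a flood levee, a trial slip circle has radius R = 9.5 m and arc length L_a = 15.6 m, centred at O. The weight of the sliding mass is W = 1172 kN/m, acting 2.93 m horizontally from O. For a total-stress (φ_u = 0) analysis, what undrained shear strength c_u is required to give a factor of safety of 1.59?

c_u = 36.8 kPa

FS = c_u·L_a·R / (W·d), so c_u = FS·W·d / (L_a·R).
c_u = 1.59·1172·2.93 / (15.60·9.5) = 5460.0 / 148.20 = 36.84 kPa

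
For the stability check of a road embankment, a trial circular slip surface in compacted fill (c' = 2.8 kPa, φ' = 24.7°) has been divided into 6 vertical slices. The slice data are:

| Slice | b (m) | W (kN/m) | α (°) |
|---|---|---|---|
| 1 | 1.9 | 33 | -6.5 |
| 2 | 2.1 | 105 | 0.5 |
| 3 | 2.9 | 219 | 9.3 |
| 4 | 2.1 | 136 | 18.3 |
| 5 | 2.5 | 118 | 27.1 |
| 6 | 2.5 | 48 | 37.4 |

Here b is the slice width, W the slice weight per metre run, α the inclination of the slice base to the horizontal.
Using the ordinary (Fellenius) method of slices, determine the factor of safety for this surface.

Ordinary method of slices: FS = Σ[c'·Δl_i + (W_i cosα_i)·tanφ'] / Σ W_i sinα_i, with Δl_i = b_i / cosα_i.
Slice 1: Δl = 1.9/cos(-6.5°) = 1.912 m; N'_1 = 33·cos(-6.5°) = 32.8; c'Δl = 5.35; W sinα = -3.7
Slice 2: Δl = 2.1/cos0.5° = 2.100 m; N'_2 = 105·cos0.5° = 105.0; c'Δl = 5.88; W sinα = 0.9
Slice 3: Δl = 2.9/cos9.3° = 2.939 m; N'_3 = 219·cos9.3° = 216.1; c'Δl = 8.23; W sinα = 35.4
Slice 4: Δl = 2.1/cos18.3° = 2.212 m; N'_4 = 136·cos18.3° = 129.1; c'Δl = 6.19; W sinα = 42.7
Slice 5: Δl = 2.5/cos27.1° = 2.808 m; N'_5 = 118·cos27.1° = 105.0; c'Δl = 7.86; W sinα = 53.8
Slice 6: Δl = 2.5/cos37.4° = 3.147 m; N'_6 = 48·cos37.4° = 38.1; c'Δl = 8.81; W sinα = 29.2
Σc'Δl = 42.3 kN/m; ΣN' = 626.2 kN/m; ΣW sinα = 158.2 kN/m
Resisting = 42.3 + 626.2·tan24.7° = 42.3 + 288.0 = 330.4 kN/m
FS = 330.4 / 158.2 = 2.088

FS = 2.09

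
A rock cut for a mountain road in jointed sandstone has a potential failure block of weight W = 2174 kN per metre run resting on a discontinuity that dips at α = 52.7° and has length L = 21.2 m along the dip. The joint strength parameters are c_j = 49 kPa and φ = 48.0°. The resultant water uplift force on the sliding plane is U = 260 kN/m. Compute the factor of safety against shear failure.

FS = 1.28

Resolving the block weight along and normal to the plane and applying the Mohr–Coulomb strength on the joint:
N' = W cosα − U = 2174·cos52.7° − 260 = 1057.4 kN/m
Driving force T = W sinα = 2174·sin52.7° = 1729.4 kN/m
Resisting force R = c_j·L + N'·tanφ = 49·21.2 + 1057.4·tan48.0° = 1038.8 + 1174.4 = 2213.2 kN/m
FS = R / T = 2213.2 / 1729.4 = 1.280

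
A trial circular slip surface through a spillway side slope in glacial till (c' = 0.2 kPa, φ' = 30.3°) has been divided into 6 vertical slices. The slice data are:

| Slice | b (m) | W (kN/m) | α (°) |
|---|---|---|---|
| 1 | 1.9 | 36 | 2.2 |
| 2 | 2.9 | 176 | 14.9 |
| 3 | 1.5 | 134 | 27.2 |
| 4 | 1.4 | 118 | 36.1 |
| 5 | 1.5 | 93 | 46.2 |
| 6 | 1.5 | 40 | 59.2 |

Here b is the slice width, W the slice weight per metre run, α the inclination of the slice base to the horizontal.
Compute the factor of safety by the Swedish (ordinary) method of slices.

FS = 1.07

Ordinary method of slices: FS = Σ[c'·Δl_i + (W_i cosα_i)·tanφ'] / Σ W_i sinα_i, with Δl_i = b_i / cosα_i.
Slice 1: Δl = 1.9/cos2.2° = 1.901 m; N'_1 = 36·cos2.2° = 36.0; c'Δl = 0.38; W sinα = 1.4
Slice 2: Δl = 2.9/cos14.9° = 3.001 m; N'_2 = 176·cos14.9° = 170.1; c'Δl = 0.60; W sinα = 45.3
Slice 3: Δl = 1.5/cos27.2° = 1.686 m; N'_3 = 134·cos27.2° = 119.2; c'Δl = 0.34; W sinα = 61.3
Slice 4: Δl = 1.4/cos36.1° = 1.733 m; N'_4 = 118·cos36.1° = 95.3; c'Δl = 0.35; W sinα = 69.5
Slice 5: Δl = 1.5/cos46.2° = 2.167 m; N'_5 = 93·cos46.2° = 64.4; c'Δl = 0.43; W sinα = 67.1
Slice 6: Δl = 1.5/cos59.2° = 2.929 m; N'_6 = 40·cos59.2° = 20.5; c'Δl = 0.59; W sinα = 34.4
Σc'Δl = 2.7 kN/m; ΣN' = 505.4 kN/m; ΣW sinα = 278.9 kN/m
Resisting = 2.7 + 505.4·tan30.3° = 2.7 + 295.4 = 298.0 kN/m
FS = 298.0 / 278.9 = 1.069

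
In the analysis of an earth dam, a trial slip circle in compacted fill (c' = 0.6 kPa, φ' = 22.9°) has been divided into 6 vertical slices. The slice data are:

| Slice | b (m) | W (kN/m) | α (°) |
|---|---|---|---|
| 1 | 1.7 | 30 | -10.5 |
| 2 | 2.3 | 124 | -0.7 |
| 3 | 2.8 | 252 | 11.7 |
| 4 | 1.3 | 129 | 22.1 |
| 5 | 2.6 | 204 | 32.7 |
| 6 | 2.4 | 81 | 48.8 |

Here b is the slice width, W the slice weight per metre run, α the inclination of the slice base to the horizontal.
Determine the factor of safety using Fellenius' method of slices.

FS = 1.23

Ordinary method of slices: FS = Σ[c'·Δl_i + (W_i cosα_i)·tanφ'] / Σ W_i sinα_i, with Δl_i = b_i / cosα_i.
Slice 1: Δl = 1.7/cos(-10.5°) = 1.729 m; N'_1 = 30·cos(-10.5°) = 29.5; c'Δl = 1.04; W sinα = -5.5
Slice 2: Δl = 2.3/cos(-0.7°) = 2.300 m; N'_2 = 124·cos(-0.7°) = 124.0; c'Δl = 1.38; W sinα = -1.5
Slice 3: Δl = 2.8/cos11.7° = 2.859 m; N'_3 = 252·cos11.7° = 246.8; c'Δl = 1.72; W sinα = 51.1
Slice 4: Δl = 1.3/cos22.1° = 1.403 m; N'_4 = 129·cos22.1° = 119.5; c'Δl = 0.84; W sinα = 48.5
Slice 5: Δl = 2.6/cos32.7° = 3.090 m; N'_5 = 204·cos32.7° = 171.7; c'Δl = 1.85; W sinα = 110.2
Slice 6: Δl = 2.4/cos48.8° = 3.644 m; N'_6 = 81·cos48.8° = 53.4; c'Δl = 2.19; W sinα = 60.9
Σc'Δl = 9.0 kN/m; ΣN' = 744.8 kN/m; ΣW sinα = 263.8 kN/m
Resisting = 9.0 + 744.8·tan22.9° = 9.0 + 314.6 = 323.6 kN/m
FS = 323.6 / 263.8 = 1.227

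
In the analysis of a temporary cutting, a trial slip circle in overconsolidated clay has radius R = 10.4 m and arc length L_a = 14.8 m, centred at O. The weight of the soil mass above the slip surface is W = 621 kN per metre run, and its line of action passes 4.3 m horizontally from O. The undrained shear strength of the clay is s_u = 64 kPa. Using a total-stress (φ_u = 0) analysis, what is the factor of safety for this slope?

Taking moments about the centre O, the resisting moment is provided by the undrained shear strength acting along the arc:
M_R = s_u·L_a·R = 64·14.80·10.4 = 9850.9 kN·m/m
M_D = W·d = 621·4.3 = 2670.3 kN·m/m
FS = M_R / M_D = 9850.9 / 2670.3 = 3.689

FS = 3.69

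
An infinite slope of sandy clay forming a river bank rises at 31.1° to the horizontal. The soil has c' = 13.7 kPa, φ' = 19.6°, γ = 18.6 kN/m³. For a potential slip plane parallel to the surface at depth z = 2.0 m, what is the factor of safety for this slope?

FS = 1.42

For an infinite slope with a slip plane parallel to the surface (no pore pressure): FS = [c' + γz cos²β tanφ'] / [γz sinβ cosβ].
γz = 18.6·2.0 = 37.20 kN/m²
Numerator = 13.7 + 37.20·cos²31.1°·tan19.6° = 13.7 + 37.20·0.7332·0.3561 = 23.412 kPa
Denominator = 37.20·sin31.1°·cos31.1° = 37.20·0.5165·0.8563 = 16.453 kPa
FS = 23.412 / 16.453 = 1.423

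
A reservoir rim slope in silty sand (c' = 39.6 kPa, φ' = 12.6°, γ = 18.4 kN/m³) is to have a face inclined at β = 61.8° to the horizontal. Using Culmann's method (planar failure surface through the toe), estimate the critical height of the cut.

H_c = 21.36 m

Culmann's analysis gives the critical failure plane at α_cr = (β + φ')/2 = (61.8 + 12.6)/2 = 37.2°, and the critical height
H_c = (4c'/γ) · sinβ cosφ' / [1 − cos(β − φ')]
    = (4·39.6/18.4) · sin61.8°·cos12.6° / [1 − cos(49.2°)]
    = 8.609 · 0.8813·0.9759 / [1 − 0.6534]
    = 8.609 · 0.8601 / 0.3466
    = 21.36 m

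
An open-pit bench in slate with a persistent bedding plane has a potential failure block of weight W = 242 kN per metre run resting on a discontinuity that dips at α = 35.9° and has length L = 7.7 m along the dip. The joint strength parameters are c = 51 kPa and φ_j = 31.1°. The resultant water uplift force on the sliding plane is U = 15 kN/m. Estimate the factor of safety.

Resolving the block weight along and normal to the plane and applying the Mohr–Coulomb strength on the joint:
N' = W cosα − U = 242·cos35.9° − 15 = 181.0 kN/m
Driving force T = W sinα = 242·sin35.9° = 141.9 kN/m
Resisting force R = c·L + N'·tanφ_j = 51·7.7 + 181.0·tan31.1° = 392.7 + 109.2 = 501.9 kN/m
FS = R / T = 501.9 / 141.9 = 3.537

FS = 3.54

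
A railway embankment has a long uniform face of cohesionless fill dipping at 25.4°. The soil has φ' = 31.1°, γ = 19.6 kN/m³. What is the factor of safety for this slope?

FS = 1.27

For a dry cohesionless infinite slope the factor of safety is FS = tanφ' / tanβ.
FS = tan31.1° / tan25.4° = 0.6032 / 0.4748 = 1.270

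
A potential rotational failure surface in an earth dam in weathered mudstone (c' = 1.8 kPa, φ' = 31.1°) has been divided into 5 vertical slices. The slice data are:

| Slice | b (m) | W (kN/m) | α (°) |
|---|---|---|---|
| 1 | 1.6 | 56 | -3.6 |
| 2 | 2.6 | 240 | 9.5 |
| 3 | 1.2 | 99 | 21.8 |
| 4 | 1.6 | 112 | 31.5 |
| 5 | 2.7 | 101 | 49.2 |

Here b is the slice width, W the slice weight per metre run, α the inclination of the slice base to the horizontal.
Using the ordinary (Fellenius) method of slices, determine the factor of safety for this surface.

Ordinary method of slices: FS = Σ[c'·Δl_i + (W_i cosα_i)·tanφ'] / Σ W_i sinα_i, with Δl_i = b_i / cosα_i.
Slice 1: Δl = 1.6/cos(-3.6°) = 1.603 m; N'_1 = 56·cos(-3.6°) = 55.9; c'Δl = 2.89; W sinα = -3.5
Slice 2: Δl = 2.6/cos9.5° = 2.636 m; N'_2 = 240·cos9.5° = 236.7; c'Δl = 4.75; W sinα = 39.6
Slice 3: Δl = 1.2/cos21.8° = 1.292 m; N'_3 = 99·cos21.8° = 91.9; c'Δl = 2.33; W sinα = 36.8
Slice 4: Δl = 1.6/cos31.5° = 1.877 m; N'_4 = 112·cos31.5° = 95.5; c'Δl = 3.38; W sinα = 58.5
Slice 5: Δl = 2.7/cos49.2° = 4.132 m; N'_5 = 101·cos49.2° = 66.0; c'Δl = 7.44; W sinα = 76.5
Σc'Δl = 20.8 kN/m; ΣN' = 546.0 kN/m; ΣW sinα = 207.8 kN/m
Resisting = 20.8 + 546.0·tan31.1° = 20.8 + 329.4 = 350.1 kN/m
FS = 350.1 / 207.8 = 1.685

FS = 1.68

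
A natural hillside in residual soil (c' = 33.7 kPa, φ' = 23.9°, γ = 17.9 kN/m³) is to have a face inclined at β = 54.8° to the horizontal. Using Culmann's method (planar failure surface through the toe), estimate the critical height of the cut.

Culmann's analysis gives the critical failure plane at α_cr = (β + φ')/2 = (54.8 + 23.9)/2 = 39.3°, and the critical height
H_c = (4c'/γ) · sinβ cosφ' / [1 − cos(β − φ')]
    = (4·33.7/17.9) · sin54.8°·cos23.9° / [1 − cos(30.9°)]
    = 7.531 · 0.8171·0.9143 / [1 − 0.8581]
    = 7.531 · 0.7471 / 0.1419
    = 39.64 m

H_c = 39.64 m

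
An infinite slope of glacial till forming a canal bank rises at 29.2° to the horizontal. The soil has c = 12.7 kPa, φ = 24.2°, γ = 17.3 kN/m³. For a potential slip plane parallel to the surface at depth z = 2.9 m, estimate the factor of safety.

For an infinite slope with a slip plane parallel to the surface (no pore pressure): FS = [c + γz cos²β tanφ] / [γz sinβ cosβ].
γz = 17.3·2.9 = 50.17 kN/m²
Numerator = 12.7 + 50.17·cos²29.2°·tan24.2° = 12.7 + 50.17·0.7620·0.4494 = 29.881 kPa
Denominator = 50.17·sin29.2°·cos29.2° = 50.17·0.4879·0.8729 = 21.366 kPa
FS = 29.881 / 21.366 = 1.399

FS = 1.40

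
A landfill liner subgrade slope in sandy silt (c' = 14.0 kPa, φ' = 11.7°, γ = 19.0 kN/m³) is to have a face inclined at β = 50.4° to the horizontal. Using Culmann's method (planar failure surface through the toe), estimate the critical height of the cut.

Culmann's analysis gives the critical failure plane at α_cr = (β + φ')/2 = (50.4 + 11.7)/2 = 31.0°, and the critical height
H_c = (4c'/γ) · sinβ cosφ' / [1 − cos(β − φ')]
    = (4·14.0/19.0) · sin50.4°·cos11.7° / [1 − cos(38.7°)]
    = 2.947 · 0.7705·0.9792 / [1 − 0.7804]
    = 2.947 · 0.7545 / 0.2196
    = 10.13 m

H_c = 10.13 m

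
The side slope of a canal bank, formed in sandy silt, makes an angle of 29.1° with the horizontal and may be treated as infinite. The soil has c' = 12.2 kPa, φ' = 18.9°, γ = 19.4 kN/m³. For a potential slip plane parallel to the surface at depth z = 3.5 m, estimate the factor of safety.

For an infinite slope with a slip plane parallel to the surface (no pore pressure): FS = [c' + γz cos²β tanφ'] / [γz sinβ cosβ].
γz = 19.4·3.5 = 67.90 kN/m²
Numerator = 12.2 + 67.90·cos²29.1°·tan18.9° = 12.2 + 67.90·0.7635·0.3424 = 29.949 kPa
Denominator = 67.90·sin29.1°·cos29.1° = 67.90·0.4863·0.8738 = 28.854 kPa
FS = 29.949 / 28.854 = 1.038

FS = 1.04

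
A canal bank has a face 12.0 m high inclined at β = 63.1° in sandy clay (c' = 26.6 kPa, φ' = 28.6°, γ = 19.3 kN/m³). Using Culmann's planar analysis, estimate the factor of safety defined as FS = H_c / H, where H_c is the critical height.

H_c = (4c'/γ) · sinβ cosφ' / [1 − cos(β − φ')]
    = (4·26.6/19.3) · sin63.1°·cos28.6° / [1 − cos34.5°]
    = 5.513 · 0.7830 / 0.1759 = 24.54 m
FS = H_c / H = 24.54 / 12.0 = 2.045

FS = 2.05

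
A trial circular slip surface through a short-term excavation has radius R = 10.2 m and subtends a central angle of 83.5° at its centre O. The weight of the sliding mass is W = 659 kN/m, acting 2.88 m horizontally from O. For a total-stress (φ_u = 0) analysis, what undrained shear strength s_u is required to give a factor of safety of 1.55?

FS = s_u·L_a·R / (W·d), so s_u = FS·W·d / (L_a·R).
Arc length L_a = R·θ = 10.2·(83.5°·π/180) = 10.2·1.4573 = 14.86 m
s_u = 1.55·659·2.88 / (14.86·10.2) = 2941.8 / 151.62 = 19.40 kPa

s_u = 19.4 kPa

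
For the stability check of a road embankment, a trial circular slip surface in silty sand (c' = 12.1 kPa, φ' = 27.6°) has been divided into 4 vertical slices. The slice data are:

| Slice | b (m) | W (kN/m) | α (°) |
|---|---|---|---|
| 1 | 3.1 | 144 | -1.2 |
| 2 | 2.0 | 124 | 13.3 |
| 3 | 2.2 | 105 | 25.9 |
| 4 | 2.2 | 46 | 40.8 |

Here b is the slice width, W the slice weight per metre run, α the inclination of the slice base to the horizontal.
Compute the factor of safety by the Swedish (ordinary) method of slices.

FS = 3.28

Ordinary method of slices: FS = Σ[c'·Δl_i + (W_i cosα_i)·tanφ'] / Σ W_i sinα_i, with Δl_i = b_i / cosα_i.
Slice 1: Δl = 3.1/cos(-1.2°) = 3.101 m; N'_1 = 144·cos(-1.2°) = 144.0; c'Δl = 37.52; W sinα = -3.0
Slice 2: Δl = 2.0/cos13.3° = 2.055 m; N'_2 = 124·cos13.3° = 120.7; c'Δl = 24.87; W sinα = 28.5
Slice 3: Δl = 2.2/cos25.9° = 2.446 m; N'_3 = 105·cos25.9° = 94.5; c'Δl = 29.59; W sinα = 45.9
Slice 4: Δl = 2.2/cos40.8° = 2.906 m; N'_4 = 46·cos40.8° = 34.8; c'Δl = 35.17; W sinα = 30.1
Σc'Δl = 127.1 kN/m; ΣN' = 393.9 kN/m; ΣW sinα = 101.4 kN/m
Resisting = 127.1 + 393.9·tan27.6° = 127.1 + 205.9 = 333.1 kN/m
FS = 333.1 / 101.4 = 3.284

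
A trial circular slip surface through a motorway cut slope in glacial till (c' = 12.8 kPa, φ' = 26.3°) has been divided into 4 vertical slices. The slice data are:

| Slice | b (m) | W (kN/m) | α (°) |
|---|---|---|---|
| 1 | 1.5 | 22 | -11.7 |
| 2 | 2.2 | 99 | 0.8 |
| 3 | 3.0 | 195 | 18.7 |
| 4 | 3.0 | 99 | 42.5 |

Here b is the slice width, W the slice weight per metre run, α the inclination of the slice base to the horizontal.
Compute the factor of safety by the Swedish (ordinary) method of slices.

Ordinary method of slices: FS = Σ[c'·Δl_i + (W_i cosα_i)·tanφ'] / Σ W_i sinα_i, with Δl_i = b_i / cosα_i.
Slice 1: Δl = 1.5/cos(-11.7°) = 1.532 m; N'_1 = 22·cos(-11.7°) = 21.5; c'Δl = 19.61; W sinα = -4.5
Slice 2: Δl = 2.2/cos0.8° = 2.200 m; N'_2 = 99·cos0.8° = 99.0; c'Δl = 28.16; W sinα = 1.4
Slice 3: Δl = 3.0/cos18.7° = 3.167 m; N'_3 = 195·cos18.7° = 184.7; c'Δl = 40.54; W sinα = 62.5
Slice 4: Δl = 3.0/cos42.5° = 4.069 m; N'_4 = 99·cos42.5° = 73.0; c'Δl = 52.08; W sinα = 66.9
Σc'Δl = 140.4 kN/m; ΣN' = 378.2 kN/m; ΣW sinα = 126.3 kN/m
Resisting = 140.4 + 378.2·tan26.3° = 140.4 + 186.9 = 327.3 kN/m
FS = 327.3 / 126.3 = 2.591

FS = 2.59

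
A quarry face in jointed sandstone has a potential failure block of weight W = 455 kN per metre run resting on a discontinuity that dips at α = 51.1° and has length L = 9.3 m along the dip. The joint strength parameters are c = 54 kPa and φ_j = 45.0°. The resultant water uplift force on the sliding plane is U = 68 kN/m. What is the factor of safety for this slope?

FS = 2.03

Resolving the block weight along and normal to the plane and applying the Mohr–Coulomb strength on the joint:
N' = W cosα − U = 455·cos51.1° − 68 = 217.7 kN/m
Driving force T = W sinα = 455·sin51.1° = 354.1 kN/m
Resisting force R = c·L + N'·tanφ_j = 54·9.3 + 217.7·tan45.0° = 502.2 + 217.7 = 719.9 kN/m
FS = R / T = 719.9 / 354.1 = 2.033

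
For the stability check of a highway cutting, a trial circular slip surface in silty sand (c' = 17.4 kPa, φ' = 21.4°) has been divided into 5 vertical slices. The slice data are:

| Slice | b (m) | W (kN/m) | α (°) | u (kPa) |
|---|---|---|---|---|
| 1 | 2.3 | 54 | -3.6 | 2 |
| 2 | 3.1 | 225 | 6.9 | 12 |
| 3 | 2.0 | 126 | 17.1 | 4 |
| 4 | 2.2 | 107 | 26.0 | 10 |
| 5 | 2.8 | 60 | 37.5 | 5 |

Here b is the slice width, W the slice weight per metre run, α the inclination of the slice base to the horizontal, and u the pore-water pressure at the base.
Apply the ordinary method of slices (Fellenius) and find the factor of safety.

FS = 2.85

Ordinary method of slices: FS = Σ[c'·Δl_i + (W_i cosα_i − u_i·Δl_i)·tanφ'] / Σ W_i sinα_i, with Δl_i = b_i / cosα_i.
Slice 1: Δl = 2.3/cos(-3.6°) = 2.305 m; N'_1 = 54·cos(-3.6°) − 2·2.305 = 49.3; c'Δl = 40.10; W sinα = -3.4
Slice 2: Δl = 3.1/cos6.9° = 3.123 m; N'_2 = 225·cos6.9° − 12·3.123 = 185.9; c'Δl = 54.33; W sinα = 27.0
Slice 3: Δl = 2.0/cos17.1° = 2.093 m; N'_3 = 126·cos17.1° − 4·2.093 = 112.1; c'Δl = 36.41; W sinα = 37.0
Slice 4: Δl = 2.2/cos26.0° = 2.448 m; N'_4 = 107·cos26.0° − 10·2.448 = 71.7; c'Δl = 42.59; W sinα = 46.9
Slice 5: Δl = 2.8/cos37.5° = 3.529 m; N'_5 = 60·cos37.5° − 5·3.529 = 30.0; c'Δl = 61.41; W sinα = 36.5
Σc'Δl = 234.8 kN/m; ΣN' = 448.9 kN/m; ΣW sinα = 144.1 kN/m
Resisting = 234.8 + 448.9·tan21.4° = 234.8 + 175.9 = 410.8 kN/m
FS = 410.8 / 144.1 = 2.850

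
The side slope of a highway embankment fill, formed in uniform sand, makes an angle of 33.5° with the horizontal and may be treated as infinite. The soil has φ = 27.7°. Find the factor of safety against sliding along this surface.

FS = 0.79

For a dry cohesionless infinite slope the factor of safety is FS = tanφ / tanβ.
FS = tan27.7° / tan33.5° = 0.5250 / 0.6619 = 0.793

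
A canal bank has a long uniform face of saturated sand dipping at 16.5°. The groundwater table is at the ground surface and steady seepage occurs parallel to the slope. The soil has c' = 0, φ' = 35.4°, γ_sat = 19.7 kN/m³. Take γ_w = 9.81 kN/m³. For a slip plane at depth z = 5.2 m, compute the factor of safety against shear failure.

With seepage parallel to the slope and the water table at the surface, the effective normal stress on the slip plane uses the buoyant unit weight γ' = γ_sat − γ_w while the driving shear stress uses γ_sat:
FS = [c' + γ' z cos²β tanφ'] / [γ_sat z sinβ cosβ]
(For c' = 0 this reduces to FS = (γ'/γ_sat)·tanφ'/tanβ.)
γ' = 19.7 − 9.81 = 9.89 kN/m³
Numerator = 0.0 + 9.89·5.2·cos²16.5°·tan35.4° = 0.0 + 9.89·5.2·0.9193·0.7107 = 33.600 kPa
Denominator = 19.7·5.2·sin16.5°·cos16.5° = 19.7·5.2·0.2840·0.9588 = 27.896 kPa
FS = 33.600 / 27.896 = 1.204

FS = 1.20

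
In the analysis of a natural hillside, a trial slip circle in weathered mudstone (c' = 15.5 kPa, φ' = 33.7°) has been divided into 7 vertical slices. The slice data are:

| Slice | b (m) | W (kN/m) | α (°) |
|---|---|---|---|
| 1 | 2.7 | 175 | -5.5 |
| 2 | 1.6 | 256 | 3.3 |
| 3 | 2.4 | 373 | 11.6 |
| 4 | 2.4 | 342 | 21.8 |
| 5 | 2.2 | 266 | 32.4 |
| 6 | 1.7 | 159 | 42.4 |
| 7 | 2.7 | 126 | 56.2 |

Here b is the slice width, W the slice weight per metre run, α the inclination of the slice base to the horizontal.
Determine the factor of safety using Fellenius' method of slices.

FS = 2.37

Ordinary method of slices: FS = Σ[c'·Δl_i + (W_i cosα_i)·tanφ'] / Σ W_i sinα_i, with Δl_i = b_i / cosα_i.
Slice 1: Δl = 2.7/cos(-5.5°) = 2.712 m; N'_1 = 175·cos(-5.5°) = 174.2; c'Δl = 42.04; W sinα = -16.8
Slice 2: Δl = 1.6/cos3.3° = 1.603 m; N'_2 = 256·cos3.3° = 255.6; c'Δl = 24.84; W sinα = 14.7
Slice 3: Δl = 2.4/cos11.6° = 2.450 m; N'_3 = 373·cos11.6° = 365.4; c'Δl = 37.98; W sinα = 75.0
Slice 4: Δl = 2.4/cos21.8° = 2.585 m; N'_4 = 342·cos21.8° = 317.5; c'Δl = 40.07; W sinα = 127.0
Slice 5: Δl = 2.2/cos32.4° = 2.606 m; N'_5 = 266·cos32.4° = 224.6; c'Δl = 40.39; W sinα = 142.5
Slice 6: Δl = 1.7/cos42.4° = 2.302 m; N'_6 = 159·cos42.4° = 117.4; c'Δl = 35.68; W sinα = 107.2
Slice 7: Δl = 2.7/cos56.2° = 4.854 m; N'_7 = 126·cos56.2° = 70.1; c'Δl = 75.23; W sinα = 104.7
Σc'Δl = 296.2 kN/m; ΣN' = 1524.8 kN/m; ΣW sinα = 554.4 kN/m
Resisting = 296.2 + 1524.8·tan33.7° = 296.2 + 1016.9 = 1313.1 kN/m
FS = 1313.1 / 554.4 = 2.368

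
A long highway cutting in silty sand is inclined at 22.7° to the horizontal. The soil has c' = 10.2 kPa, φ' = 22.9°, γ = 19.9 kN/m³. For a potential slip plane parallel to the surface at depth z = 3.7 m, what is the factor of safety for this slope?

FS = 1.40

For an infinite slope with a slip plane parallel to the surface (no pore pressure): FS = [c' + γz cos²β tanφ'] / [γz sinβ cosβ].
γz = 19.9·3.7 = 73.63 kN/m²
Numerator = 10.2 + 73.63·cos²22.7°·tan22.9° = 10.2 + 73.63·0.8511·0.4224 = 36.671 kPa
Denominator = 73.63·sin22.7°·cos22.7° = 73.63·0.3859·0.9225 = 26.213 kPa
FS = 36.671 / 26.213 = 1.399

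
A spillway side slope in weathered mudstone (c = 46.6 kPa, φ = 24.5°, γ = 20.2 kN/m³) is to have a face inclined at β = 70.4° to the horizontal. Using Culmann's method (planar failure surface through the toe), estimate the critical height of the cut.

Culmann's analysis gives the critical failure plane at α_cr = (β + φ)/2 = (70.4 + 24.5)/2 = 47.5°, and the critical height
H_c = (4c/γ) · sinβ cosφ / [1 − cos(β − φ)]
    = (4·46.6/20.2) · sin70.4°·cos24.5° / [1 − cos(45.9°)]
    = 9.228 · 0.9421·0.9100 / [1 − 0.6959]
    = 9.228 · 0.8572 / 0.3041
    = 26.01 m

H_c = 26.01 m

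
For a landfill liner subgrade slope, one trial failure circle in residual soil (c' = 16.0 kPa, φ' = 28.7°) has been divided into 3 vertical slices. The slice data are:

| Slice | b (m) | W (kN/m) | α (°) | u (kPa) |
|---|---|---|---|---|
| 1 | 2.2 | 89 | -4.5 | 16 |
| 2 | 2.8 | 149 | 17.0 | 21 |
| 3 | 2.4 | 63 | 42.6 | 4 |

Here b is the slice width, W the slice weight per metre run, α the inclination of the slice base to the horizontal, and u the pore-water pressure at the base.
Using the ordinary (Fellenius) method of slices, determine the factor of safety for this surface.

FS = 2.85

Ordinary method of slices: FS = Σ[c'·Δl_i + (W_i cosα_i − u_i·Δl_i)·tanφ'] / Σ W_i sinα_i, with Δl_i = b_i / cosα_i.
Slice 1: Δl = 2.2/cos(-4.5°) = 2.207 m; N'_1 = 89·cos(-4.5°) − 16·2.207 = 53.4; c'Δl = 35.31; W sinα = -7.0
Slice 2: Δl = 2.8/cos17.0° = 2.928 m; N'_2 = 149·cos17.0° − 21·2.928 = 81.0; c'Δl = 46.85; W sinα = 43.6
Slice 3: Δl = 2.4/cos42.6° = 3.260 m; N'_3 = 63·cos42.6° − 4·3.260 = 33.3; c'Δl = 52.17; W sinα = 42.6
Σc'Δl = 134.3 kN/m; ΣN' = 167.8 kN/m; ΣW sinα = 79.2 kN/m
Resisting = 134.3 + 167.8·tan28.7° = 134.3 + 91.8 = 226.2 kN/m
FS = 226.2 / 79.2 = 2.855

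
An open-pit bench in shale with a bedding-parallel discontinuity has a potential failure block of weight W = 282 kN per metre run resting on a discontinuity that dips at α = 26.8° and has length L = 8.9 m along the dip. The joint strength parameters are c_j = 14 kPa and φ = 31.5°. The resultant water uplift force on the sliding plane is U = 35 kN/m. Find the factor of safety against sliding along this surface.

FS = 2.02

Resolving the block weight along and normal to the plane and applying the Mohr–Coulomb strength on the joint:
N' = W cosα − U = 282·cos26.8° − 35 = 216.7 kN/m
Driving force T = W sinα = 282·sin26.8° = 127.1 kN/m
Resisting force R = c_j·L + N'·tanφ = 14·8.9 + 216.7·tan31.5° = 124.6 + 132.8 = 257.4 kN/m
FS = R / T = 257.4 / 127.1 = 2.024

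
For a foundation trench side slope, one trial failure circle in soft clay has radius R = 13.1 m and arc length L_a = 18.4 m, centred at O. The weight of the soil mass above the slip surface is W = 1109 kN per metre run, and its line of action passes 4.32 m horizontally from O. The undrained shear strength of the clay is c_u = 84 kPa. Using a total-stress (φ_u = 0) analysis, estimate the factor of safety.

FS = 4.23

Taking moments about the centre O, the resisting moment is provided by the undrained shear strength acting along the arc:
M_R = c_u·L_a·R = 84·18.40·13.1 = 20247.4 kN·m/m
M_D = W·d = 1109·4.32 = 4790.9 kN·m/m
FS = M_R / M_D = 20247.4 / 4790.9 = 4.226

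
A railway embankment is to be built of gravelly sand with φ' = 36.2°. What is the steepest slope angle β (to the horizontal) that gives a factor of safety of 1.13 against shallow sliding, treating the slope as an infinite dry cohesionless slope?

For an infinite dry cohesionless slope FS = tanφ'/tanβ, so tanβ = tanφ' / FS.
tanβ = tan36.2° / 1.13 = 0.7319 / 1.13 = 0.6477
β = arctan(0.6477) = 32.93°

β = 32.9°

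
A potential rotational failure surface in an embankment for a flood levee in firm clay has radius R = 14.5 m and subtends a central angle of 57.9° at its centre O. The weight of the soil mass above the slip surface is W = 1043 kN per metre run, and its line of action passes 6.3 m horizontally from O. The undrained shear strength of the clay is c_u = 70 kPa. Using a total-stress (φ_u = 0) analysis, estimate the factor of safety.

FS = 2.26

Taking moments about the centre O, the resisting moment is provided by the undrained shear strength acting along the arc:
Arc length L_a = R·θ = 14.5·(57.9°·π/180) = 14.5·1.0105 = 14.65 m
M_R = c_u·L_a·R = 70·14.65·14.5 = 14872.7 kN·m/m
M_D = W·d = 1043·6.3 = 6570.9 kN·m/m
FS = M_R / M_D = 14872.7 / 6570.9 = 2.263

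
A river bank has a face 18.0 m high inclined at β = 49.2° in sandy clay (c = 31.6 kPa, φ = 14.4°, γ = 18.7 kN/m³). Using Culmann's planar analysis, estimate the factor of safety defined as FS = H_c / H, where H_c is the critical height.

H_c = (4c/γ) · sinβ cosφ / [1 − cos(β − φ)]
    = (4·31.6/18.7) · sin49.2°·cos14.4° / [1 − cos34.8°]
    = 6.759 · 0.7332 / 0.1789 = 27.71 m
FS = H_c / H = 27.71 / 18.0 = 1.539

FS = 1.54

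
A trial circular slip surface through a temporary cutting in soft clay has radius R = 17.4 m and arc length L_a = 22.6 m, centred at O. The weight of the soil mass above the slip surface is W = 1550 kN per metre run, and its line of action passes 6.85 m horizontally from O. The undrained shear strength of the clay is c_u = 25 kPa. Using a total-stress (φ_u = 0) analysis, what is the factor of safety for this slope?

FS = 0.93

Taking moments about the centre O, the resisting moment is provided by the undrained shear strength acting along the arc:
M_R = c_u·L_a·R = 25·22.60·17.4 = 9831.0 kN·m/m
M_D = W·d = 1550·6.85 = 10617.5 kN·m/m
FS = M_R / M_D = 9831.0 / 10617.5 = 0.926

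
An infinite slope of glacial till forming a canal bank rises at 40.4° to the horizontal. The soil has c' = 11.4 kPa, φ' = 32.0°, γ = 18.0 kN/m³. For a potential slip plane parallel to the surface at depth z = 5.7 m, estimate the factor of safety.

For an infinite slope with a slip plane parallel to the surface (no pore pressure): FS = [c' + γz cos²β tanφ'] / [γz sinβ cosβ].
γz = 18.0·5.7 = 102.60 kN/m²
Numerator = 11.4 + 102.60·cos²40.4°·tan32.0° = 11.4 + 102.60·0.5799·0.6249 = 48.581 kPa
Denominator = 102.60·sin40.4°·cos40.4° = 102.60·0.6481·0.7615 = 50.640 kPa
FS = 48.581 / 50.640 = 0.959

FS = 0.96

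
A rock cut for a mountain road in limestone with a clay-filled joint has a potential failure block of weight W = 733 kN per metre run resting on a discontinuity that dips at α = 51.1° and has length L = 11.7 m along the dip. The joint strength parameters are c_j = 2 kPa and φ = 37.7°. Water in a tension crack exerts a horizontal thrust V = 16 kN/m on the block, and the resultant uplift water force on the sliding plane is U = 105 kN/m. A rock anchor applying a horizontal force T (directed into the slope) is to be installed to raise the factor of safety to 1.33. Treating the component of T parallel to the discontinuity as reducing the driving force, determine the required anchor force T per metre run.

Resolving forces along and normal to the sliding plane, with the horizontal anchor force T adding T·sinα to the effective normal force and T·cosα acting up the plane against the driving force:
FS = [c_jL + (W cosα − U − V sinα + T sinα) tanφ] / [W sinα + V cosα − T cosα]
Without the anchor: N' = 342.8 kN/m, driving T_d = 580.5 kN/m, resisting R = 2·11.7 + 342.8·tan37.7° = 288.4 kN/m, FS = 0.50.
Setting FS = 1.33 and solving for T:
1.33·(580.5 − T cos51.1°) = 288.4 + T sin51.1°·tan37.7°
T·(sin51.1°·tan37.7° + 1.33·cos51.1°) = 1.33·580.5 − 288.4
T·(0.7782·0.7729 + 1.33·0.6280) = 772.1 − 288.4 = 483.7
T·1.4367 = 483.7
T = 336.7 kN/m

T = 337 kN/m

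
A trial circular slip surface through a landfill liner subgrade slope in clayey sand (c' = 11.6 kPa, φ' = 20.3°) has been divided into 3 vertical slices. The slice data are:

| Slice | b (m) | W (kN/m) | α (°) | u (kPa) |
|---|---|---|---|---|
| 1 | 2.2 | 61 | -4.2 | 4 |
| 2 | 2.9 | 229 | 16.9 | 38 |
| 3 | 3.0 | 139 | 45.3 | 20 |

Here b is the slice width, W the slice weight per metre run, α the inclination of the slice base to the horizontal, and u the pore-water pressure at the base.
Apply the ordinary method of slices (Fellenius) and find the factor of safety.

Ordinary method of slices: FS = Σ[c'·Δl_i + (W_i cosα_i − u_i·Δl_i)·tanφ'] / Σ W_i sinα_i, with Δl_i = b_i / cosα_i.
Slice 1: Δl = 2.2/cos(-4.2°) = 2.206 m; N'_1 = 61·cos(-4.2°) − 4·2.206 = 52.0; c'Δl = 25.59; W sinα = -4.5
Slice 2: Δl = 2.9/cos16.9° = 3.031 m; N'_2 = 229·cos16.9° − 38·3.031 = 103.9; c'Δl = 35.16; W sinα = 66.6
Slice 3: Δl = 3.0/cos45.3° = 4.265 m; N'_3 = 139·cos45.3° − 20·4.265 = 12.5; c'Δl = 49.47; W sinα = 98.8
Σc'Δl = 110.2 kN/m; ΣN' = 168.4 kN/m; ΣW sinα = 160.9 kN/m
Resisting = 110.2 + 168.4·tan20.3° = 110.2 + 62.3 = 172.5 kN/m
FS = 172.5 / 160.9 = 1.072

FS = 1.07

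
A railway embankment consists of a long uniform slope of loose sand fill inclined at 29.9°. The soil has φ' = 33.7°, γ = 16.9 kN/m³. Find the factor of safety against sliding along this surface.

For a dry cohesionless infinite slope the factor of safety is FS = tanφ' / tanβ.
FS = tan33.7° / tan29.9° = 0.6669 / 0.5750 = 1.160

FS = 1.16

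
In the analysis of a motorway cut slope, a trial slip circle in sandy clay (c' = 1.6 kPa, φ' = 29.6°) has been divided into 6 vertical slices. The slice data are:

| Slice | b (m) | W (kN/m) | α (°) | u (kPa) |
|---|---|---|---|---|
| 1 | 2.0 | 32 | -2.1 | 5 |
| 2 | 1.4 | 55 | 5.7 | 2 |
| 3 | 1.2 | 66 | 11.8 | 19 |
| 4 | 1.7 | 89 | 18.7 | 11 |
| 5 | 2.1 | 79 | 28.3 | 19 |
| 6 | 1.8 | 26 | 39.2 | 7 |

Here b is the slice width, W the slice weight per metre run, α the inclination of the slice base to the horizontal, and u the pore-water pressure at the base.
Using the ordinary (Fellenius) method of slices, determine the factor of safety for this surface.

Ordinary method of slices: FS = Σ[c'·Δl_i + (W_i cosα_i − u_i·Δl_i)·tanφ'] / Σ W_i sinα_i, with Δl_i = b_i / cosα_i.
Slice 1: Δl = 2.0/cos(-2.1°) = 2.001 m; N'_1 = 32·cos(-2.1°) − 5·2.001 = 22.0; c'Δl = 3.20; W sinα = -1.2
Slice 2: Δl = 1.4/cos5.7° = 1.407 m; N'_2 = 55·cos5.7° − 2·1.407 = 51.9; c'Δl = 2.25; W sinα = 5.5
Slice 3: Δl = 1.2/cos11.8° = 1.226 m; N'_3 = 66·cos11.8° − 19·1.226 = 41.3; c'Δl = 1.96; W sinα = 13.5
Slice 4: Δl = 1.7/cos18.7° = 1.795 m; N'_4 = 89·cos18.7° − 11·1.795 = 64.6; c'Δl = 2.87; W sinα = 28.5
Slice 5: Δl = 2.1/cos28.3° = 2.385 m; N'_5 = 79·cos28.3° − 19·2.385 = 24.2; c'Δl = 3.82; W sinα = 37.5
Slice 6: Δl = 1.8/cos39.2° = 2.323 m; N'_6 = 26·cos39.2° − 7·2.323 = 3.9; c'Δl = 3.72; W sinα = 16.4
Σc'Δl = 17.8 kN/m; ΣN' = 207.9 kN/m; ΣW sinα = 100.2 kN/m
Resisting = 17.8 + 207.9·tan29.6° = 17.8 + 118.1 = 135.9 kN/m
FS = 135.9 / 100.2 = 1.356

FS = 1.36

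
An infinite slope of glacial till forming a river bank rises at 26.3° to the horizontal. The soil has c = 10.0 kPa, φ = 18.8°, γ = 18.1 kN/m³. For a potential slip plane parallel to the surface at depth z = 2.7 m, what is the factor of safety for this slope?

FS = 1.20

For an infinite slope with a slip plane parallel to the surface (no pore pressure): FS = [c + γz cos²β tanφ] / [γz sinβ cosβ].
γz = 18.1·2.7 = 48.87 kN/m²
Numerator = 10.0 + 48.87·cos²26.3°·tan18.8° = 10.0 + 48.87·0.8037·0.3404 = 23.371 kPa
Denominator = 48.87·sin26.3°·cos26.3° = 48.87·0.4431·0.8965 = 19.412 kPa
FS = 23.371 / 19.412 = 1.204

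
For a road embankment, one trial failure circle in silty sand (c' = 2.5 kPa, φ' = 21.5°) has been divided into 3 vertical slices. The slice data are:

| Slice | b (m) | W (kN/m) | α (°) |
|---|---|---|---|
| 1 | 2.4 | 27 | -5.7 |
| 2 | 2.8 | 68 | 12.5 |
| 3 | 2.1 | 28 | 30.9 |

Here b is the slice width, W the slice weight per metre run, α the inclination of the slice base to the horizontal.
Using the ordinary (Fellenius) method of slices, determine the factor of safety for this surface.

Ordinary method of slices: FS = Σ[c'·Δl_i + (W_i cosα_i)·tanφ'] / Σ W_i sinα_i, with Δl_i = b_i / cosα_i.
Slice 1: Δl = 2.4/cos(-5.7°) = 2.412 m; N'_1 = 27·cos(-5.7°) = 26.9; c'Δl = 6.03; W sinα = -2.7
Slice 2: Δl = 2.8/cos12.5° = 2.868 m; N'_2 = 68·cos12.5° = 66.4; c'Δl = 7.17; W sinα = 14.7
Slice 3: Δl = 2.1/cos30.9° = 2.447 m; N'_3 = 28·cos30.9° = 24.0; c'Δl = 6.12; W sinα = 14.4
Σc'Δl = 19.3 kN/m; ΣN' = 117.3 kN/m; ΣW sinα = 26.4 kN/m
Resisting = 19.3 + 117.3·tan21.5° = 19.3 + 46.2 = 65.5 kN/m
FS = 65.5 / 26.4 = 2.480

FS = 2.48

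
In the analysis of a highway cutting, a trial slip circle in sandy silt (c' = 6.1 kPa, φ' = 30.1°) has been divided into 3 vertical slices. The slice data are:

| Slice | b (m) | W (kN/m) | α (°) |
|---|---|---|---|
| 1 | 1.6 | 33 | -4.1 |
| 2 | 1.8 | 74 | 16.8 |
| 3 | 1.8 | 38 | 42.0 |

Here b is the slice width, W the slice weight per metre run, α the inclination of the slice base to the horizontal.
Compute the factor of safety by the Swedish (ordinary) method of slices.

Ordinary method of slices: FS = Σ[c'·Δl_i + (W_i cosα_i)·tanφ'] / Σ W_i sinα_i, with Δl_i = b_i / cosα_i.
Slice 1: Δl = 1.6/cos(-4.1°) = 1.604 m; N'_1 = 33·cos(-4.1°) = 32.9; c'Δl = 9.79; W sinα = -2.4
Slice 2: Δl = 1.8/cos16.8° = 1.880 m; N'_2 = 74·cos16.8° = 70.8; c'Δl = 11.47; W sinα = 21.4
Slice 3: Δl = 1.8/cos42.0° = 2.422 m; N'_3 = 38·cos42.0° = 28.2; c'Δl = 14.78; W sinα = 25.4
Σc'Δl = 36.0 kN/m; ΣN' = 132.0 kN/m; ΣW sinα = 44.5 kN/m
Resisting = 36.0 + 132.0·tan30.1° = 36.0 + 76.5 = 112.5 kN/m
FS = 112.5 / 44.5 = 2.532

FS = 2.53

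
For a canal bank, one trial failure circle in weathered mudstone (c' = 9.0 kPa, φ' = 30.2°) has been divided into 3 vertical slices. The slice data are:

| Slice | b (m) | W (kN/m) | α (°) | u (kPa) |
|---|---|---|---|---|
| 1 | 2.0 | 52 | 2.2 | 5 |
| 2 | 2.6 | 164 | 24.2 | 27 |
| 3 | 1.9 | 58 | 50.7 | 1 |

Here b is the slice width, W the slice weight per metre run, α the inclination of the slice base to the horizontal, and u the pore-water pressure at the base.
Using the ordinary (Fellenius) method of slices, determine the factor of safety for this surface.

Ordinary method of slices: FS = Σ[c'·Δl_i + (W_i cosα_i − u_i·Δl_i)·tanφ'] / Σ W_i sinα_i, with Δl_i = b_i / cosα_i.
Slice 1: Δl = 2.0/cos2.2° = 2.001 m; N'_1 = 52·cos2.2° − 5·2.001 = 42.0; c'Δl = 18.01; W sinα = 2.0
Slice 2: Δl = 2.6/cos24.2° = 2.851 m; N'_2 = 164·cos24.2° − 27·2.851 = 72.6; c'Δl = 25.65; W sinα = 67.2
Slice 3: Δl = 1.9/cos50.7° = 3.000 m; N'_3 = 58·cos50.7° − 1·3.000 = 33.7; c'Δl = 27.00; W sinα = 44.9
Σc'Δl = 70.7 kN/m; ΣN' = 148.3 kN/m; ΣW sinα = 114.1 kN/m
Resisting = 70.7 + 148.3·tan30.2° = 70.7 + 86.3 = 157.0 kN/m
FS = 157.0 / 114.1 = 1.376

FS = 1.38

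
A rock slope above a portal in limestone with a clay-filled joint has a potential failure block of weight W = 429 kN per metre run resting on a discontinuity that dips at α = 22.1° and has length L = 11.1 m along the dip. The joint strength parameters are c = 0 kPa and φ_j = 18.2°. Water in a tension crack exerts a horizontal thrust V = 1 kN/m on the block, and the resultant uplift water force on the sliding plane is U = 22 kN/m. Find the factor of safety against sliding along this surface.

FS = 0.76

Resolving the block weight along and normal to the plane and applying the Mohr–Coulomb strength on the joint:
N' = W cosα − U − V sinα = 429·cos22.1° − 22 − 1·sin22.1° = 375.1 kN/m
Driving force T = W sinα + V cosα = 429·sin22.1° + 1·cos22.1° = 162.3 kN/m
Resisting force R = c·L + N'·tanφ_j = 0·11.1 + 375.1·tan18.2° = 0.0 + 123.3 = 123.3 kN/m
FS = R / T = 123.3 / 162.3 = 0.760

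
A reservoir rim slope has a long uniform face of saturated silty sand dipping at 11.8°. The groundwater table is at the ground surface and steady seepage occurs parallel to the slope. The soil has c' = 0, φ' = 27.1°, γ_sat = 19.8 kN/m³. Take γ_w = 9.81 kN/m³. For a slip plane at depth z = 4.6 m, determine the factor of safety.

FS = 1.24

With seepage parallel to the slope and the water table at the surface, the effective normal stress on the slip plane uses the buoyant unit weight γ' = γ_sat − γ_w while the driving shear stress uses γ_sat:
FS = [c' + γ' z cos²β tanφ'] / [γ_sat z sinβ cosβ]
(For c' = 0 this reduces to FS = (γ'/γ_sat)·tanφ'/tanβ.)
γ' = 19.8 − 9.81 = 9.99 kN/m³
Numerator = 0.0 + 9.99·4.6·cos²11.8°·tan27.1° = 0.0 + 9.99·4.6·0.9582·0.5117 = 22.532 kPa
Denominator = 19.8·4.6·sin11.8°·cos11.8° = 19.8·4.6·0.2045·0.9789 = 18.232 kPa
FS = 22.532 / 18.232 = 1.236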